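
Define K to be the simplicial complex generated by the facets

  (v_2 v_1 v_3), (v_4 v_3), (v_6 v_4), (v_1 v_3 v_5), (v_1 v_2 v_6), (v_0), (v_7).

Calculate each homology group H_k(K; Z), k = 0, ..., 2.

H_0 = Z^3,  H_1 = Z,  H_2 = 0.

Take the total order v_0 < v_1 < v_2 < v_3 < v_4 < v_5 < v_6 < v_7 on the vertex set. Then K (dimension 2) consists of the simplices:

  0-simplices (8): [v_0], [v_1], [v_2], [v_3], [v_4], [v_5], [v_6], [v_7]
  1-simplices (9): [v_1,v_2], [v_1,v_3], [v_1,v_5], [v_1,v_6], [v_2,v_3], [v_2,v_6], [v_3,v_4], [v_3,v_5], [v_4,v_6]
  2-simplices (3): [v_1,v_2,v_3], [v_1,v_2,v_6], [v_1,v_3,v_5]

Hence C_0 ≅ Z^8, C_1 ≅ Z^9, C_2 ≅ Z^3.

The boundary map ∂_1: C_1 → C_0 is given by ∂[p,q] = [q] − [p]. For instance
  ∂[v_1,v_3] = [v_3] − [v_1].
As a 8×9 matrix over Z this has rank 5, with invariant factors (1,1,1,1,1).

Boundary ∂_2: C_2 → C_1 acts by ∂[p,q,r] = [q,r] − [p,r] + [p,q]. For instance
  ∂[v_1,v_2,v_3] = [v_2,v_3] − [v_1,v_3] + [v_1,v_2],
  ∂[v_1,v_3,v_5] = [v_3,v_5] − [v_1,v_5] + [v_1,v_3].
The 9×3 boundary matrix has rank 3 and Smith normal form diag(1,1,1).

Computing H_k = (kernel of ∂_k) / (image of ∂_{k+1}):

  H_0: rank C_0 − rank ∂_1 = 8 − 5 = 3, and the invariant factors of ∂_1 are all 1, so H_0 = Z^3.
  H_1: rank ker ∂_1 − rank ∂_2 = (9 − 5) − 3 = 1, and the invariant factors of ∂_2 are all 1, so H_1 = Z.
  H_2: rank ker ∂_2 − rank ∂_3 = (3 − 3) − 0 = 0, and there is no ∂_3, so H_2 = 0.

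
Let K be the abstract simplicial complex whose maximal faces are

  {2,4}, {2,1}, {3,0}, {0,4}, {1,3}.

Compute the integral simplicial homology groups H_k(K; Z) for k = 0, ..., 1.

H_0 = Z,  H_1 = Z.

Order the vertices as 0 < 1 < 2 < 3 < 4. Listing each simplex with vertices in this order, K has dimension 1 with simplices:

  0-simplices (5): [0], [1], [2], [3], [4]
  1-simplices (5): [0,3], [0,4], [1,2], [1,3], [2,4]

Hence C_0 ≅ Z^5, C_1 ≅ Z^5.

The boundary map ∂_1: C_1 → C_0 sends each edge [p,q] (with p < q) to q − p. For instance
  ∂[0,4] = [4] − [0].
As a 5×5 matrix over Z this has rank 4, with invariant factors (1,1,1,1).

From H_k ≅ ker(∂_k) / im(∂_{k+1}) we obtain:

  H_0: rank C_0 − rank ∂_1 = 5 − 4 = 1, and the invariant factors of ∂_1 are all 1, so H_0 = Z.
  H_1: rank ker ∂_1 − rank ∂_2 = (5 − 4) − 0 = 1, and there is no ∂_2, so H_1 = Z.

As a check, the Euler characteristic is 5 − 5 = 0, which agrees with 1 − 1 = 0.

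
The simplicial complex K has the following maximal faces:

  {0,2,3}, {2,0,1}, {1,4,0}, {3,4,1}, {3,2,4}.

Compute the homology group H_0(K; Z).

H_0 = Z.

Take the total order 0 < 1 < 2 < 3 < 4 on the vertex set. Then K (dimension 2) consists of the simplices:

  0-simplices (5): [0], [1], [2], [3], [4]
  1-simplices (10): [0,1], [0,2], [0,3], [0,4], [1,2], [1,3], [1,4], [2,3], [2,4], [3,4]
  2-simplices (5): [0,1,2], [0,1,4], [0,2,3], [1,3,4], [2,3,4]

so the chain groups are C_0 ≅ Z^5, C_1 ≅ Z^10, C_2 ≅ Z^5.

The boundary map ∂_1: C_1 → C_0 maps an edge to its endpoints' difference, ∂[p,q] = q − p. For instance
  ∂[1,4] = [4] − [1].
This gives a 5×10 integer matrix of rank 4; reducing to Smith normal form yields diagonal entries (1,1,1,1).

∂_2: C_2 → C_1 acts by ∂[p,q,r] = [q,r] − [p,r] + [p,q]. For instance
  ∂[0,1,4] = [1,4] − [0,4] + [0,1],
  ∂[0,1,2] = [1,2] − [0,2] + [0,1].
As a 10×5 matrix over Z this has rank 5, with invariant factors (1,1,1,1,1).

Reading off H_k = ker ∂_k / im ∂_{k+1}:

  H_0: rank C_0 − rank ∂_1 = 5 − 4 = 1, and the invariant factors of ∂_1 are all 1, so H_0 ≅ Z.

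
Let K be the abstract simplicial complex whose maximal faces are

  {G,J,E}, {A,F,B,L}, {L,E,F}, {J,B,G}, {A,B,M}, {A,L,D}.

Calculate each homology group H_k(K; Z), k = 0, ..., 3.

H_0 ≅ Z,  H_1 ≅ Z,  H_2 = 0,  H_3 = 0.

Order the vertices as A < B < D < E < F < G < J < L < M. Listing each simplex with vertices in this order, K has dimension 3 with simplices:

  0-simplices (9): A, B, D, E, F, G, J, L, M
  1-simplices (17): AB, AD, AF, AL, AM, BF, BG, BJ, BL, BM, DL, EF, EG, EJ, EL, FL, GJ
  2-simplices (9): ABF, ABL, ABM, ADL, AFL, BFL, BGJ, EFL, EGJ
  3-simplices (1): ABFL

giving chain groups C_0 ≅ Z^9, C_1 ≅ Z^17, C_2 ≅ Z^9, C_3 ≅ Z^1.

The boundary map ∂_1: C_1 → C_0 sends each edge [p,q] (with p < q) to q − p.
The 9×17 boundary matrix has rank 8 and Smith normal form diag(1,1,1,1,1,1,1,1).

Boundary ∂_2: C_2 → C_1 acts by ∂[p,q,r] = [q,r] − [p,r] + [p,q]. For instance
  ∂AFL = FL − AL + AF,
  ∂ABL = BL − AL + AB.
As a 17×9 matrix over Z this has rank 8, with invariant factors (1,1,1,1,1,1,1,1).

∂_3: C_3 → C_2 sends each 3-simplex σ to the alternating sum Σ_i (−1)^i (σ with its i-th vertex removed). For instance
  ∂ABFL = BFL − AFL + ABL − ABF.
The resulting 9×1 matrix has rank 1, and its Smith normal form has invariant factors (1).

Reading off H_k = ker ∂_k / im ∂_{k+1}:

  H_0: rank C_0 − rank ∂_1 = 9 − 8 = 1, and the invariant factors of ∂_1 are all 1, so H_0 = Z.
  H_1: rank ker ∂_1 − rank ∂_2 = (17 − 8) − 8 = 1, and the invariant factors of ∂_2 are all 1, so H_1 = Z.
  H_2: rank ker ∂_2 − rank ∂_3 = (9 − 8) − 1 = 0, and the invariant factors of ∂_3 are all 1, so H_2 = 0.
  H_3: rank ker ∂_3 − rank ∂_4 = (1 − 1) − 0 = 0, and there is no ∂_4, so H_3 = 0.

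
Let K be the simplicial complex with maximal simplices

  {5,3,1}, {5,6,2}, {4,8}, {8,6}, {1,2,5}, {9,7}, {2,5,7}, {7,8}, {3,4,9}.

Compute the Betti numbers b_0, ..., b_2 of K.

b_0 = 1, b_1 = 3, b_2 = 0.

Fix the vertex order 1 < 2 < 3 < 4 < 5 < 6 < 7 < 8 < 9 and write every simplex with vertices in increasing order. Then dim K = 2 and the simplices of K are:

  0-simplices (9): [1], [2], [3], [4], [5], [6], [7], [8], [9]
  1-simplices (16): [1,2], [1,3], [1,5], [2,5], [2,6], [2,7], [3,4], [3,5], [3,9], [4,8], [4,9], [5,6], [5,7], [6,8], [7,8], [7,9]
  2-simplices (5): [1,2,5], [1,3,5], [2,5,6], [2,5,7], [3,4,9]

so the chain groups are C_0 ≅ Z^9, C_1 ≅ Z^16, C_2 ≅ Z^5.

Boundary ∂_1: C_1 → C_0 is given by ∂[p,q] = [q] − [p].
This gives a 9×16 integer matrix of rank 8; reducing to Smith normal form yields diagonal entries (1,1,1,1,1,1,1,1).

Boundary ∂_2: C_2 → C_1 sends each 2-simplex [p,q,r] to [q,r] − [p,r] + [p,q]. For instance
  ∂[1,3,5] = [3,5] − [1,5] + [1,3],
  ∂[3,4,9] = [4,9] − [3,9] + [3,4].
The 16×5 boundary matrix has rank 5 and Smith normal form diag(1,1,1,1,1).

Now H_k = ker ∂_k / im ∂_{k+1}, so:

  H_0: rank C_0 − rank ∂_1 = 9 − 8 = 1, and the invariant factors of ∂_1 are all 1, so H_0 ≅ Z.
  H_1: rank ker ∂_1 − rank ∂_2 = (16 − 8) − 5 = 3, and the invariant factors of ∂_2 are all 1, so H_1 ≅ Z^3.
  H_2: rank ker ∂_2 − rank ∂_3 = (5 − 5) − 0 = 0, and there is no ∂_3, so H_2 ≅ 0.

Hence the Betti numbers are b_0 = 1, b_1 = 3, b_2 = 0.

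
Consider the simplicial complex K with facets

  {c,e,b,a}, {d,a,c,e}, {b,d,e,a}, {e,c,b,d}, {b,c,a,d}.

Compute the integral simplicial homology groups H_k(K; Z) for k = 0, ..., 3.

Fix the vertex order a < b < c < d < e and write every simplex with vertices in increasing order. Then dim K = 3 and the simplices of K are:

  0-simplices (5): a, b, c, d, e
  1-simplices (10): ab, ac, ad, ae, bc, bd, be, cd, ce, de
  2-simplices (10): abc, abd, abe, acd, ace, ade, bcd, bce, bde, cde
  3-simplices (5): abcd, abce, abde, acde, bcde

Hence C_0 ≅ Z^5, C_1 ≅ Z^10, C_2 ≅ Z^10, C_3 ≅ Z^5.

∂_1: C_1 → C_0 sends each edge [p,q] (with p < q) to q − p.
The 5×10 boundary matrix has rank 4 and Smith normal form diag(1,1,1,1).

The boundary map ∂_2: C_2 → C_1 sends each 2-simplex [p,q,r] to [q,r] − [p,r] + [p,q]. For instance
  ∂bcd = cd − bd + bc,
  ∂bde = de − be + bd.
As a 10×10 matrix over Z this has rank 6, with invariant factors (1,1,1,1,1,1).

Boundary ∂_3: C_3 → C_2 sends each 3-simplex σ to the alternating sum Σ_i (−1)^i (σ with its i-th vertex removed). For instance
  ∂acde = cde − ade + ace − acd,
  ∂abcd = bcd − acd + abd − abc.
The resulting 10×5 matrix has rank 4, and its Smith normal form has invariant factors (1,1,1,1).

From H_k ≅ ker(∂_k) / im(∂_{k+1}) we obtain:

  H_0: rank C_0 − rank ∂_1 = 5 − 4 = 1, and the invariant factors of ∂_1 are all 1, so H_0 = Z.
  H_1: rank ker ∂_1 − rank ∂_2 = (10 − 4) − 6 = 0, and the invariant factors of ∂_2 are all 1, so H_1 = 0.
  H_2: rank ker ∂_2 − rank ∂_3 = (10 − 6) − 4 = 0, and the invariant factors of ∂_3 are all 1, so H_2 = 0.
  H_3: rank ker ∂_3 − rank ∂_4 = (5 − 4) − 0 = 1, and there is no ∂_4, so H_3 = Z.

H_0 ≅ Z,  H_1 = 0,  H_2 = 0,  H_3 ≅ Z.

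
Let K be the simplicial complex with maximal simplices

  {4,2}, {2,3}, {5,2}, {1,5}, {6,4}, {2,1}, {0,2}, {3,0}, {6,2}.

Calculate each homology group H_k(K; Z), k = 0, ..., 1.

Take the total order 0 < 1 < 2 < 3 < 4 < 5 < 6 on the vertex set. Then K (dimension 1) consists of the simplices:

  0-simplices (7): [0], [1], [2], [3], [4], [5], [6]
  1-simplices (9): [0,2], [0,3], [1,2], [1,5], [2,3], [2,4], [2,5], [2,6], [4,6]

so the chain groups are C_0 ≅ Z^7, C_1 ≅ Z^9.

The boundary map ∂_1: C_1 → C_0 is given by ∂[p,q] = [q] − [p].
The resulting 7×9 matrix has rank 6, and its Smith normal form has invariant factors (1,1,1,1,1,1).

From H_k ≅ ker(∂_k) / im(∂_{k+1}) we obtain:

  H_0: rank C_0 − rank ∂_1 = 7 − 6 = 1, and the invariant factors of ∂_1 are all 1, so H_0 ≅ Z.
  H_1: rank ker ∂_1 − rank ∂_2 = (9 − 6) − 0 = 3, and there is no ∂_2, so H_1 ≅ Z^3.

(K is a triangulation of a wedge of 3 circles.)

H_0 = Z,  H_1 = Z^3.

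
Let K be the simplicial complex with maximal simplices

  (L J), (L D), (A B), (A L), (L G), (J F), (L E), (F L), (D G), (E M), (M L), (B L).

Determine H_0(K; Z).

Order the vertices as A < B < D < E < F < G < J < L < M. Listing each simplex with vertices in this order, K has dimension 1 with simplices:

  0-simplices (9): A, B, D, E, F, G, J, L, M
  1-simplices (12): AB, AL, BL, DG, DL, EL, EM, FJ, FL, GL, JL, LM

so the chain groups are C_0 ≅ Z^9, C_1 ≅ Z^12.

Boundary ∂_1: C_1 → C_0 sends each edge [p,q] (with p < q) to q − p. For instance
  ∂EM = M − E.
This gives a 9×12 integer matrix of rank 8; reducing to Smith normal form yields diagonal entries (1,1,1,1,1,1,1,1).

Reading off H_k = ker ∂_k / im ∂_{k+1}:

  H_0: rank C_0 − rank ∂_1 = 9 − 8 = 1, and the invariant factors of ∂_1 are all 1, so H_0 = Z.

(K is a triangulation of a wedge of 4 circles.)

H_0 ≅ Z.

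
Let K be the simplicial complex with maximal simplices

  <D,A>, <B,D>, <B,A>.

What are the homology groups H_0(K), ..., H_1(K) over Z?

We work with the vertex ordering A < B < D. The simplices of K, each written with vertices in increasing order, are:

  0-simplices (3): A, B, D
  1-simplices (3): AB, AD, BD

Hence C_0 ≅ Z^3, C_1 ≅ Z^3.

Boundary ∂_1: C_1 → C_0 sends each edge [p,q] (with p < q) to q − p.
The 3×3 boundary matrix has rank 2 and Smith normal form diag(1,1).

Reading off H_k = ker ∂_k / im ∂_{k+1}:

  H_0: rank C_0 − rank ∂_1 = 3 − 2 = 1, and the invariant factors of ∂_1 are all 1, so H_0 = Z.
  H_1: rank ker ∂_1 − rank ∂_2 = (3 − 2) − 0 = 1, and there is no ∂_2, so H_1 = Z.

As a check, the Euler characteristic is 3 − 3 = 0, which agrees with 1 − 1 = 0.
(K is a triangulation of the circle S^1.)

H_0 = Z,  H_1 = Z.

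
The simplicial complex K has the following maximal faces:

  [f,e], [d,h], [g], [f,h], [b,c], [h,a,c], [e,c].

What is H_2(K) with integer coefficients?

Order the vertices as a < b < c < d < e < f < g < h. Listing each simplex with vertices in this order, K has dimension 2 with simplices:

  0-simplices (8): a, b, c, d, e, f, g, h
  1-simplices (8): ac, ah, bc, ce, ch, dh, ef, fh
  2-simplices (1): ach

Hence C_0 ≅ Z^8, C_1 ≅ Z^8, C_2 ≅ Z^1.

The boundary map ∂_1: C_1 → C_0 is given by ∂[p,q] = [q] − [p].
This gives a 8×8 integer matrix of rank 6; reducing to Smith normal form yields diagonal entries (1,1,1,1,1,1).

The boundary map ∂_2: C_2 → C_1 acts by ∂[p,q,r] = [q,r] − [p,r] + [p,q]. For instance
  ∂ach = ch − ah + ac.
The 8×1 boundary matrix has rank 1 and Smith normal form diag(1).

Now H_k = ker ∂_k / im ∂_{k+1}, so:

  H_2: rank ker ∂_2 − rank ∂_3 = (1 − 1) − 0 = 0, and there is no ∂_3, so H_2 = 0.

H_2 = 0.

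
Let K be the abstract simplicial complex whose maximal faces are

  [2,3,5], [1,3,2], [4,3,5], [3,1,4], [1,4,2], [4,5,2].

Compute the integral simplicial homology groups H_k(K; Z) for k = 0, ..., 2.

H_0 = Z,  H_1 = 0,  H_2 = Z.

K has 5 vertices, 9 edges, 6 triangles.
rank ∂_0 = 0, rank ∂_1 = 4 ⇒ b_0 = 5 − 0 − 4 = 1; all invariant factors of ∂_1 are 1 so no torsion. So H_0 ≅ Z.
rank ∂_1 = 4, rank ∂_2 = 5 ⇒ b_1 = 9 − 4 − 5 = 0; all invariant factors of ∂_2 are 1 so no torsion. So H_1 ≅ 0.
rank ∂_2 = 5, rank ∂_3 = 0 ⇒ b_2 = 6 − 5 − 0 = 1. So H_2 ≅ Z.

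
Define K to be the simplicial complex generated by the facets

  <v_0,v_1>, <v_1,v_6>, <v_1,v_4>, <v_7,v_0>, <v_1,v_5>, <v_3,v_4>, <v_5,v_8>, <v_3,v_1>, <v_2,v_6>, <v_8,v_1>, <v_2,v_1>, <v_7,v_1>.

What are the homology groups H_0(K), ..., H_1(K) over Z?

Fix the vertex order v_0 < v_1 < v_2 < v_3 < v_4 < v_5 < v_6 < v_7 < v_8 and write every simplex with vertices in increasing order. Then dim K = 1 and the simplices of K are:

  0-simplices (9): [v_0], [v_1], [v_2], [v_3], [v_4], [v_5], [v_6], [v_7], [v_8]
  1-simplices (12): [v_0,v_1], [v_0,v_7], [v_1,v_2], [v_1,v_3], [v_1,v_4], [v_1,v_5], [v_1,v_6], [v_1,v_7], [v_1,v_8], [v_2,v_6], [v_3,v_4], [v_5,v_8]

giving chain groups C_0 ≅ Z^9, C_1 ≅ Z^12.

Boundary ∂_1: C_1 → C_0 is given by ∂[p,q] = [q] − [p]. For instance
  ∂[v_1,v_8] = [v_8] − [v_1].
As a 9×12 matrix over Z this has rank 8, with invariant factors (1,1,1,1,1,1,1,1).

Reading off H_k = ker ∂_k / im ∂_{k+1}:

  H_0: rank C_0 − rank ∂_1 = 9 − 8 = 1, and the invariant factors of ∂_1 are all 1, so H_0 = Z.
  H_1: rank ker ∂_1 − rank ∂_2 = (12 − 8) − 0 = 4, and there is no ∂_2, so H_1 = Z^4.

H_0 = Z,  H_1 = Z^4.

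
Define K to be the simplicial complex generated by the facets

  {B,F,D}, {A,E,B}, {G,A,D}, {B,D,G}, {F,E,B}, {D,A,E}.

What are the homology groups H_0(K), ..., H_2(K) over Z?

H_0 ≅ Z,  H_1 ≅ Z,  H_2 = 0.

Order the vertices as A < B < D < E < F < G. Listing each simplex with vertices in this order, K has dimension 2 with simplices:

  0-simplices (6): A, B, D, E, F, G
  1-simplices (12): AB, AD, AE, AG, BD, BE, BF, BG, DE, DF, DG, EF
  2-simplices (6): ABE, ADE, ADG, BDF, BDG, BEF

so the chain groups are C_0 ≅ Z^6, C_1 ≅ Z^12, C_2 ≅ Z^6.

The boundary map ∂_1: C_1 → C_0 sends each edge [p,q] (with p < q) to q − p.
This gives a 6×12 integer matrix of rank 5; reducing to Smith normal form yields diagonal entries (1,1,1,1,1).

∂_2: C_2 → C_1 maps a triangle to the signed sum of its edges. For instance
  ∂BDF = DF − BF + BD,
  ∂ADE = DE − AE + AD.
The 12×6 boundary matrix has rank 6 and Smith normal form diag(1,1,1,1,1,1).

Computing H_k = (kernel of ∂_k) / (image of ∂_{k+1}):

  H_0: rank C_0 − rank ∂_1 = 6 − 5 = 1, and the invariant factors of ∂_1 are all 1, so H_0 ≅ Z.
  H_1: rank ker ∂_1 − rank ∂_2 = (12 − 5) − 6 = 1, and the invariant factors of ∂_2 are all 1, so H_1 ≅ Z.
  H_2: rank ker ∂_2 − rank ∂_3 = (6 − 6) − 0 = 0, and there is no ∂_3, so H_2 ≅ 0.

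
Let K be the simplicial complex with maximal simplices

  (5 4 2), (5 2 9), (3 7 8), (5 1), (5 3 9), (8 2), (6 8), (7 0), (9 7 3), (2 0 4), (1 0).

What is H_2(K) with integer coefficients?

H_2 = 0.

We work with the vertex ordering 0 < 1 < 2 < 3 < 4 < 5 < 6 < 7 < 8 < 9. The simplices of K, each written with vertices in increasing order, are:

  0-simplices (10): [0], [1], [2], [3], [4], [5], [6], [7], [8], [9]
  1-simplices (18): [0,1], [0,2], [0,4], [0,7], [1,5], [2,4], [2,5], [2,8], [2,9], [3,5], [3,7], [3,8], [3,9], [4,5], [5,9], [6,8], [7,8], [7,9]
  2-simplices (6): [0,2,4], [2,4,5], [2,5,9], [3,5,9], [3,7,8], [3,7,9]

so the chain groups are C_0 ≅ Z^10, C_1 ≅ Z^18, C_2 ≅ Z^6.

∂_1: C_1 → C_0 sends each edge [p,q] (with p < q) to q − p. For instance
  ∂[6,8] = [8] − [6].
The resulting 10×18 matrix has rank 9, and its Smith normal form has invariant factors (1,1,1,1,1,1,1,1,1).

∂_2: C_2 → C_1 acts by ∂[p,q,r] = [q,r] − [p,r] + [p,q]. For instance
  ∂[3,5,9] = [5,9] − [3,9] + [3,5],
  ∂[0,2,4] = [2,4] − [0,4] + [0,2].
The resulting 18×6 matrix has rank 6, and its Smith normal form has invariant factors (1,1,1,1,1,1).

From H_k ≅ ker(∂_k) / im(∂_{k+1}) we obtain:

  H_2: rank ker ∂_2 − rank ∂_3 = (6 − 6) − 0 = 0, and there is no ∂_3, so H_2 ≅ 0.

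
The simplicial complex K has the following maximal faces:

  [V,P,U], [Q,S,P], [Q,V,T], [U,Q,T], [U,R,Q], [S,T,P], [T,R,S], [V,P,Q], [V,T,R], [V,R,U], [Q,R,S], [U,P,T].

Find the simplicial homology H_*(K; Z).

H_0 ≅ Z,  H_1 ≅ Z/2,  H_2 = 0.

Order the vertices as P < Q < R < S < T < U < V. Listing each simplex with vertices in this order, K has dimension 2 with simplices:

  0-simplices (7): P, Q, R, S, T, U, V
  1-simplices (18): PQ, PS, PT, PU, PV, QR, QS, QT, QU, QV, RS, RT, RU, RV, ST, TU, TV, UV
  2-simplices (12): PQS, PQV, PST, PTU, PUV, QRS, QRU, QTU, QTV, RST, RTV, RUV

so the chain groups are C_0 ≅ Z^7, C_1 ≅ Z^18, C_2 ≅ Z^12.

The boundary map ∂_1: C_1 → C_0 sends each edge [p,q] (with p < q) to q − p. For instance
  ∂PT = T − P.
The resulting 7×18 matrix has rank 6, and its Smith normal form has invariant factors (1,1,1,1,1,1).

Boundary ∂_2: C_2 → C_1 maps a triangle to the signed sum of its edges. For instance
  ∂QTV = TV − QV + QT,
  ∂PQS = QS − PS + PQ.
As a 18×12 matrix over Z this has rank 12, with invariant factors (1,1,1,1,1,1,1,1,1,1,1,2).

Now H_k = ker ∂_k / im ∂_{k+1}, so:

  H_0: rank C_0 − rank ∂_1 = 7 − 6 = 1, and the invariant factors of ∂_1 are all 1, so H_0 ≅ Z.
  H_1: rank ker ∂_1 − rank ∂_2 = (18 − 6) − 12 = 0, and ∂_2 has invariant factor 2 > 1, so H_1 ≅ Z/2.
  H_2: rank ker ∂_2 − rank ∂_3 = (12 − 12) − 0 = 0, and there is no ∂_3, so H_2 ≅ 0.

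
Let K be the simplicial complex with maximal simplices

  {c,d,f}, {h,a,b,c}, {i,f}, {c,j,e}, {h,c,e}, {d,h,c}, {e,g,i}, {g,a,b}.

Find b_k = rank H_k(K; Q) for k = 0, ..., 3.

b_0 = 1, b_1 = 2, b_2 = 0, b_3 = 0.

Order the vertices as a < b < c < d < e < f < g < h < i < j. Listing each simplex with vertices in this order, K has dimension 3 with simplices:

  0-simplices (10): a, b, c, d, e, f, g, h, i, j
  1-simplices (20): ab, ac, ag, ah, bc, bg, bh, cd, ce, cf, ch, cj, df, dh, eg, eh, ei, ej, fi, gi
  2-simplices (10): abc, abg, abh, ach, bch, cdf, cdh, ceh, cej, egi
  3-simplices (1): abch

giving chain groups C_0 ≅ Z^10, C_1 ≅ Z^20, C_2 ≅ Z^10, C_3 ≅ Z^1.

∂_1: C_1 → C_0 is given by ∂[p,q] = [q] − [p]. For instance
  ∂ag = g − a.
The 10×20 boundary matrix has rank 9 and Smith normal form diag(1,1,1,1,1,1,1,1,1).

Boundary ∂_2: C_2 → C_1 acts by ∂[p,q,r] = [q,r] − [p,r] + [p,q]. For instance
  ∂cdh = dh − ch + cd,
  ∂bch = ch − bh + bc.
The resulting 20×10 matrix has rank 9, and its Smith normal form has invariant factors (1,1,1,1,1,1,1,1,1).

The boundary map ∂_3: C_3 → C_2 sends each 3-simplex σ to the alternating sum Σ_i (−1)^i (σ with its i-th vertex removed). For instance
  ∂abch = bch − ach + abh − abc.
The resulting 10×1 matrix has rank 1, and its Smith normal form has invariant factors (1).

Computing H_k = (kernel of ∂_k) / (image of ∂_{k+1}):

  H_0: rank C_0 − rank ∂_1 = 10 − 9 = 1, and the invariant factors of ∂_1 are all 1, so H_0 ≅ Z.
  H_1: rank ker ∂_1 − rank ∂_2 = (20 − 9) − 9 = 2, and the invariant factors of ∂_2 are all 1, so H_1 ≅ Z^2.
  H_2: rank ker ∂_2 − rank ∂_3 = (10 − 9) − 1 = 0, and the invariant factors of ∂_3 are all 1, so H_2 ≅ 0.
  H_3: rank ker ∂_3 − rank ∂_4 = (1 − 1) − 0 = 0, and there is no ∂_4, so H_3 ≅ 0.

As a check, the Euler characteristic is 10 − 20 + 10 − 1 = -1, which agrees with 1 − 2 + 0 − 0 = -1.

Hence the Betti numbers are b_0 = 1, b_1 = 2, b_2 = 0, b_3 = 0.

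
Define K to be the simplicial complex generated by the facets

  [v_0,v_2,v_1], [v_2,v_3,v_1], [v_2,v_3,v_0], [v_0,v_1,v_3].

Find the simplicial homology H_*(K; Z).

Take the total order v_0 < v_1 < v_2 < v_3 on the vertex set. Then K (dimension 2) consists of the simplices:

  0-simplices (4): [v_0], [v_1], [v_2], [v_3]
  1-simplices (6): [v_0,v_1], [v_0,v_2], [v_0,v_3], [v_1,v_2], [v_1,v_3], [v_2,v_3]
  2-simplices (4): [v_0,v_1,v_2], [v_0,v_1,v_3], [v_0,v_2,v_3], [v_1,v_2,v_3]

Hence C_0 ≅ Z^4, C_1 ≅ Z^6, C_2 ≅ Z^4.

The boundary map ∂_1: C_1 → C_0 is given by ∂[p,q] = [q] − [p]. For instance
  ∂[v_0,v_1] = [v_1] − [v_0].
This gives a 4×6 integer matrix of rank 3; reducing to Smith normal form yields diagonal entries (1,1,1).

Boundary ∂_2: C_2 → C_1 maps a triangle to the signed sum of its edges. For instance
  ∂[v_0,v_1,v_3] = [v_1,v_3] − [v_0,v_3] + [v_0,v_1],
  ∂[v_0,v_1,v_2] = [v_1,v_2] − [v_0,v_2] + [v_0,v_1].
The 6×4 boundary matrix has rank 3 and Smith normal form diag(1,1,1).

From H_k ≅ ker(∂_k) / im(∂_{k+1}) we obtain:

  H_0: rank C_0 − rank ∂_1 = 4 − 3 = 1, and the invariant factors of ∂_1 are all 1, so H_0 ≅ Z.
  H_1: rank ker ∂_1 − rank ∂_2 = (6 − 3) − 3 = 0, and the invariant factors of ∂_2 are all 1, so H_1 ≅ 0.
  H_2: rank ker ∂_2 − rank ∂_3 = (4 − 3) − 0 = 1, and there is no ∂_3, so H_2 ≅ Z.

(K is a triangulation of the 2-sphere S^2.)

H_0 ≅ Z,  H_1 = 0,  H_2 ≅ Z.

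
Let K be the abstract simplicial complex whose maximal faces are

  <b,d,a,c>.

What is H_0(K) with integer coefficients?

H_0 ≅ Z.

We work with the vertex ordering a < b < c < d. The simplices of K, each written with vertices in increasing order, are:

  0-simplices (4): a, b, c, d
  1-simplices (6): ab, ac, ad, bc, bd, cd
  2-simplices (4): abc, abd, acd, bcd
  3-simplices (1): abcd

so the chain groups are C_0 ≅ Z^4, C_1 ≅ Z^6, C_2 ≅ Z^4, C_3 ≅ Z^1.

Boundary ∂_1: C_1 → C_0 sends each edge [p,q] (with p < q) to q − p. For instance
  ∂ac = c − a.
The resulting 4×6 matrix has rank 3, and its Smith normal form has invariant factors (1,1,1).

The boundary map ∂_2: C_2 → C_1 sends each 2-simplex [p,q,r] to [q,r] − [p,r] + [p,q]. For instance
  ∂abc = bc − ac + ab,
  ∂abd = bd − ad + ab.
As a 6×4 matrix over Z this has rank 3, with invariant factors (1,1,1).

The boundary map ∂_3: C_3 → C_2 sends each 3-simplex σ to the alternating sum Σ_i (−1)^i (σ with its i-th vertex removed). For instance
  ∂abcd = bcd − acd + abd − abc.
As a 4×1 matrix over Z this has rank 1, with invariant factors (1).

Computing H_k = (kernel of ∂_k) / (image of ∂_{k+1}):

  H_0: rank C_0 − rank ∂_1 = 4 − 3 = 1, and the invariant factors of ∂_1 are all 1, so H_0 = Z.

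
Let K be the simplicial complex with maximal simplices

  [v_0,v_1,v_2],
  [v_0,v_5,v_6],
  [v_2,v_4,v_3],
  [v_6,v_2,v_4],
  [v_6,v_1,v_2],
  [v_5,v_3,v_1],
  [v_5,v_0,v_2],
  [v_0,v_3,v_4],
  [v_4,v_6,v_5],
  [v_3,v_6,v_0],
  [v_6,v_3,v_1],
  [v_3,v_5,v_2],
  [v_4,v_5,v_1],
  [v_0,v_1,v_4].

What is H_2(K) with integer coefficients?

We work with the vertex ordering v_0 < v_1 < v_2 < v_3 < v_4 < v_5 < v_6. The simplices of K, each written with vertices in increasing order, are:

  0-simplices (7): [v_0], [v_1], [v_2], [v_3], [v_4], [v_5], [v_6]
  1-simplices (21): (21 of them)
  2-simplices (14): (14 of them)

so the chain groups are C_0 ≅ Z^7, C_1 ≅ Z^21, C_2 ≅ Z^14.

Boundary ∂_1: C_1 → C_0 sends each edge [p,q] (with p < q) to q − p. For instance
  ∂[v_1,v_2] = [v_2] − [v_1].
The resulting 7×21 matrix has rank 6, and its Smith normal form has invariant factors (1,1,1,1,1,1).

The boundary map ∂_2: C_2 → C_1 acts by ∂[p,q,r] = [q,r] − [p,r] + [p,q]. For instance
  ∂[v_2,v_3,v_5] = [v_3,v_5] − [v_2,v_5] + [v_2,v_3],
  ∂[v_4,v_5,v_6] = [v_5,v_6] − [v_4,v_6] + [v_4,v_5].
This gives a 21×14 integer matrix of rank 13; reducing to Smith normal form yields diagonal entries (1,1,1,1,1,1,1,1,1,1,1,1,1).

From H_k ≅ ker(∂_k) / im(∂_{k+1}) we obtain:

  H_2: rank ker ∂_2 − rank ∂_3 = (14 − 13) − 0 = 1, and there is no ∂_3, so H_2 = Z.

H_2 ≅ Z.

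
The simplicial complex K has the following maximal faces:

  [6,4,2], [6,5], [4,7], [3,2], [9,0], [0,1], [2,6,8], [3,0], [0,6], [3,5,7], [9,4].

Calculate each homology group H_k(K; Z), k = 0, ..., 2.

H_0 = Z,  H_1 = Z^4,  H_2 = 0.

Order the vertices as 0 < 1 < 2 < 3 < 4 < 5 < 6 < 7 < 8 < 9. Listing each simplex with vertices in this order, K has dimension 2 with simplices:

  0-simplices (10): [0], [1], [2], [3], [4], [5], [6], [7], [8], [9]
  1-simplices (16): [0,1], [0,3], [0,6], [0,9], [2,3], [2,4], [2,6], [2,8], [3,5], [3,7], [4,6], [4,7], [4,9], [5,6], [5,7], [6,8]
  2-simplices (3): [2,4,6], [2,6,8], [3,5,7]

Hence C_0 ≅ Z^10, C_1 ≅ Z^16, C_2 ≅ Z^3.

Boundary ∂_1: C_1 → C_0 sends each edge [p,q] (with p < q) to q − p. For instance
  ∂[3,7] = [7] − [3].
The resulting 10×16 matrix has rank 9, and its Smith normal form has invariant factors (1,1,1,1,1,1,1,1,1).

Boundary ∂_2: C_2 → C_1 acts by ∂[p,q,r] = [q,r] − [p,r] + [p,q]. For instance
  ∂[3,5,7] = [5,7] − [3,7] + [3,5],
  ∂[2,4,6] = [4,6] − [2,6] + [2,4].
The 16×3 boundary matrix has rank 3 and Smith normal form diag(1,1,1).

Now H_k = ker ∂_k / im ∂_{k+1}, so:

  H_0: rank C_0 − rank ∂_1 = 10 − 9 = 1, and the invariant factors of ∂_1 are all 1, so H_0 = Z.
  H_1: rank ker ∂_1 − rank ∂_2 = (16 − 9) − 3 = 4, and the invariant factors of ∂_2 are all 1, so H_1 = Z^4.
  H_2: rank ker ∂_2 − rank ∂_3 = (3 − 3) − 0 = 0, and there is no ∂_3, so H_2 = 0.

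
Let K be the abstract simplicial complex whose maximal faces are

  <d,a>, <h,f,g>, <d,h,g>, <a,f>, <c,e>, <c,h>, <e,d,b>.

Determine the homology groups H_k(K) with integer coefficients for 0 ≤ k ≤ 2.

H_0 = Z,  H_1 = Z^2,  H_2 = 0.

Fix the vertex order a < b < c < d < e < f < g < h and write every simplex with vertices in increasing order. Then dim K = 2 and the simplices of K are:

  0-simplices (8): a, b, c, d, e, f, g, h
  1-simplices (12): ad, af, bd, be, ce, ch, de, dg, dh, fg, fh, gh
  2-simplices (3): bde, dgh, fgh

so the chain groups are C_0 ≅ Z^8, C_1 ≅ Z^12, C_2 ≅ Z^3.

The boundary map ∂_1: C_1 → C_0 sends each edge [p,q] (with p < q) to q − p. For instance
  ∂ce = e − c.
The resulting 8×12 matrix has rank 7, and its Smith normal form has invariant factors (1,1,1,1,1,1,1).

Boundary ∂_2: C_2 → C_1 acts by ∂[p,q,r] = [q,r] − [p,r] + [p,q]. For instance
  ∂fgh = gh − fh + fg,
  ∂bde = de − be + bd.
This gives a 12×3 integer matrix of rank 3; reducing to Smith normal form yields diagonal entries (1,1,1).

From H_k ≅ ker(∂_k) / im(∂_{k+1}) we obtain:

  H_0: rank C_0 − rank ∂_1 = 8 − 7 = 1, and the invariant factors of ∂_1 are all 1, so H_0 = Z.
  H_1: rank ker ∂_1 − rank ∂_2 = (12 − 7) − 3 = 2, and the invariant factors of ∂_2 are all 1, so H_1 = Z^2.
  H_2: rank ker ∂_2 − rank ∂_3 = (3 − 3) − 0 = 0, and there is no ∂_3, so H_2 = 0.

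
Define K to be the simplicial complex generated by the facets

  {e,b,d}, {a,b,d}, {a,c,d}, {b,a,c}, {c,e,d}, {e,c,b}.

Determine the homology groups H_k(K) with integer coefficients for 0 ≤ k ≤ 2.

H_0 = Z,  H_1 = 0,  H_2 = Z.

Take the total order a < b < c < d < e on the vertex set. Then K (dimension 2) consists of the simplices:

  0-simplices (5): a, b, c, d, e
  1-simplices (9): ab, ac, ad, bc, bd, be, cd, ce, de
  2-simplices (6): abc, abd, acd, bce, bde, cde

so the chain groups are C_0 ≅ Z^5, C_1 ≅ Z^9, C_2 ≅ Z^6.

∂_1: C_1 → C_0 is given by ∂[p,q] = [q] − [p]. For instance
  ∂de = e − d.
The 5×9 boundary matrix has rank 4 and Smith normal form diag(1,1,1,1).

Boundary ∂_2: C_2 → C_1 sends each 2-simplex [p,q,r] to [q,r] − [p,r] + [p,q]. For instance
  ∂bde = de − be + bd,
  ∂acd = cd − ad + ac.
As a 9×6 matrix over Z this has rank 5, with invariant factors (1,1,1,1,1).

Now H_k = ker ∂_k / im ∂_{k+1}, so:

  H_0: rank C_0 − rank ∂_1 = 5 − 4 = 1, and the invariant factors of ∂_1 are all 1, so H_0 = Z.
  H_1: rank ker ∂_1 − rank ∂_2 = (9 − 4) − 5 = 0, and the invariant factors of ∂_2 are all 1, so H_1 = 0.
  H_2: rank ker ∂_2 − rank ∂_3 = (6 − 5) − 0 = 1, and there is no ∂_3, so H_2 = Z.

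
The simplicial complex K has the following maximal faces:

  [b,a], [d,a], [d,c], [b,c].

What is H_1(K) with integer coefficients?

H_1 ≅ Z.

We work with the vertex ordering a < b < c < d. The simplices of K, each written with vertices in increasing order, are:

  0-simplices (4): a, b, c, d
  1-simplices (4): ab, ad, bc, cd

so the chain groups are C_0 ≅ Z^4, C_1 ≅ Z^4.

Boundary ∂_1: C_1 → C_0 is given by ∂[p,q] = [q] − [p]. For instance
  ∂bc = c − b.
This gives a 4×4 integer matrix of rank 3; reducing to Smith normal form yields diagonal entries (1,1,1).

Reading off H_k = ker ∂_k / im ∂_{k+1}:

  H_1: rank ker ∂_1 − rank ∂_2 = (4 − 3) − 0 = 1, and there is no ∂_2, so H_1 = Z.

(K is a triangulation of the circle S^1.)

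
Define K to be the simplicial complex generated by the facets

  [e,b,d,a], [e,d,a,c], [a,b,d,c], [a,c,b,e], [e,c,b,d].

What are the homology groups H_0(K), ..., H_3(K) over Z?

K has 5 vertices, 10 edges, 10 triangles, 5 3-simplices.
rank ∂_0 = 0, rank ∂_1 = 4 ⇒ b_0 = 5 − 0 − 4 = 1; all invariant factors of ∂_1 are 1 so no torsion. So H_0 = Z.
rank ∂_1 = 4, rank ∂_2 = 6 ⇒ b_1 = 10 − 4 − 6 = 0; all invariant factors of ∂_2 are 1 so no torsion. So H_1 = 0.
rank ∂_2 = 6, rank ∂_3 = 4 ⇒ b_2 = 10 − 6 − 4 = 0; all invariant factors of ∂_3 are 1 so no torsion. So H_2 = 0.
rank ∂_3 = 4, rank ∂_4 = 0 ⇒ b_3 = 5 − 4 − 0 = 1. So H_3 = Z.

H_0 = Z,  H_1 = 0,  H_2 = 0,  H_3 = Z.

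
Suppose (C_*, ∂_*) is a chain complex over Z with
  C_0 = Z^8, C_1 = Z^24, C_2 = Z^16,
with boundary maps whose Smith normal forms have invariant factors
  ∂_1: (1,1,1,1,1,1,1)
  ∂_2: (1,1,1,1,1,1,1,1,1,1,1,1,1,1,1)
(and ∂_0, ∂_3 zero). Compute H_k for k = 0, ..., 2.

H_0: b_0 = 8 − 0 − 7 = 1; torsion from ∂_1 factors > 1: none. So H_0 ≅ Z.
H_1: b_1 = 24 − 7 − 15 = 2; torsion from ∂_2 factors > 1: none. So H_1 ≅ Z^2.
H_2: b_2 = 16 − 15 − 0 = 1; torsion from ∂_3 factors > 1: none. So H_2 ≅ Z.

H_0 ≅ Z,  H_1 ≅ Z^2,  H_2 ≅ Z.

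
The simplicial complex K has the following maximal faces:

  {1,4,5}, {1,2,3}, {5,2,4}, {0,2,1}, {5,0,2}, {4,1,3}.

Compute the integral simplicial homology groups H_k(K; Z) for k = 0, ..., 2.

H_0 ≅ Z,  H_1 ≅ Z,  H_2 = 0.

We work with the vertex ordering 0 < 1 < 2 < 3 < 4 < 5. The simplices of K, each written with vertices in increasing order, are:

  0-simplices (6): [0], [1], [2], [3], [4], [5]
  1-simplices (12): [0,1], [0,2], [0,5], [1,2], [1,3], [1,4], [1,5], [2,3], [2,4], [2,5], [3,4], [4,5]
  2-simplices (6): [0,1,2], [0,2,5], [1,2,3], [1,3,4], [1,4,5], [2,4,5]

giving chain groups C_0 ≅ Z^6, C_1 ≅ Z^12, C_2 ≅ Z^6.

The boundary map ∂_1: C_1 → C_0 maps an edge to its endpoints' difference, ∂[p,q] = q − p.
The 6×12 boundary matrix has rank 5 and Smith normal form diag(1,1,1,1,1).

The boundary map ∂_2: C_2 → C_1 sends each 2-simplex [p,q,r] to [q,r] − [p,r] + [p,q]. For instance
  ∂[2,4,5] = [4,5] − [2,5] + [2,4],
  ∂[1,4,5] = [4,5] − [1,5] + [1,4].
As a 12×6 matrix over Z this has rank 6, with invariant factors (1,1,1,1,1,1).

Reading off H_k = ker ∂_k / im ∂_{k+1}:

  H_0: rank C_0 − rank ∂_1 = 6 − 5 = 1, and the invariant factors of ∂_1 are all 1, so H_0 ≅ Z.
  H_1: rank ker ∂_1 − rank ∂_2 = (12 − 5) − 6 = 1, and the invariant factors of ∂_2 are all 1, so H_1 ≅ Z.
  H_2: rank ker ∂_2 − rank ∂_3 = (6 − 6) − 0 = 0, and there is no ∂_3, so H_2 ≅ 0.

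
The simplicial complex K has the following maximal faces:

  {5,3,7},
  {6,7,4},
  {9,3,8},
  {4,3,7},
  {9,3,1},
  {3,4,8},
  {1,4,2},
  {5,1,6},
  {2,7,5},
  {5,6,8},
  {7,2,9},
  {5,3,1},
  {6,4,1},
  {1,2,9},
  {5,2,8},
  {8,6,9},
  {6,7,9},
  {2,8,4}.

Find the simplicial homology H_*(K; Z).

Take the total order 1 < 2 < 3 < 4 < 5 < 6 < 7 < 8 < 9 on the vertex set. Then K (dimension 2) consists of the simplices:

  0-simplices (9): [1], [2], [3], [4], [5], [6], [7], [8], [9]
  1-simplices (27): (27 of them)
  2-simplices (18): [1,2,4], [1,2,9], [1,3,5], [1,3,9], [1,4,6], [1,5,6], [2,4,8], [2,5,7], [2,5,8], [2,7,9], [3,4,7], [3,4,8], [3,5,7], [3,8,9], [4,6,7], [5,6,8], [6,7,9], [6,8,9]

Hence C_0 ≅ Z^9, C_1 ≅ Z^27, C_2 ≅ Z^18.

The boundary map ∂_1: C_1 → C_0 sends each edge [p,q] (with p < q) to q − p. For instance
  ∂[2,8] = [8] − [2].
The 9×27 boundary matrix has rank 8 and Smith normal form diag(1,1,1,1,1,1,1,1).

The boundary map ∂_2: C_2 → C_1 sends each 2-simplex [p,q,r] to [q,r] − [p,r] + [p,q]. For instance
  ∂[2,5,8] = [5,8] − [2,8] + [2,5],
  ∂[3,5,7] = [5,7] − [3,7] + [3,5].
The resulting 27×18 matrix has rank 17, and its Smith normal form has invariant factors (1,1,1,1,1,1,1,1,1,1,1,1,1,1,1,1,1).

From H_k ≅ ker(∂_k) / im(∂_{k+1}) we obtain:

  H_0: rank C_0 − rank ∂_1 = 9 − 8 = 1, and the invariant factors of ∂_1 are all 1, so H_0 ≅ Z.
  H_1: rank ker ∂_1 − rank ∂_2 = (27 − 8) − 17 = 2, and the invariant factors of ∂_2 are all 1, so H_1 ≅ Z^2.
  H_2: rank ker ∂_2 − rank ∂_3 = (18 − 17) − 0 = 1, and there is no ∂_3, so H_2 ≅ Z.

H_0 = Z,  H_1 = Z^2,  H_2 = Z.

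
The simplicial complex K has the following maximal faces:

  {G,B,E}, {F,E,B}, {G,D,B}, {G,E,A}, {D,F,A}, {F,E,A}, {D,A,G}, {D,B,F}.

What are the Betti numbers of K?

b_0 = 1, b_1 = 0, b_2 = 1.

Fix the vertex order A < B < D < E < F < G and write every simplex with vertices in increasing order. Then dim K = 2 and the simplices of K are:

  0-simplices (6): A, B, D, E, F, G
  1-simplices (12): AD, AE, AF, AG, BD, BE, BF, BG, DF, DG, EF, EG
  2-simplices (8): ADF, ADG, AEF, AEG, BDF, BDG, BEF, BEG

giving chain groups C_0 ≅ Z^6, C_1 ≅ Z^12, C_2 ≅ Z^8.

The boundary map ∂_1: C_1 → C_0 sends each edge [p,q] (with p < q) to q − p. For instance
  ∂BF = F − B.
The 6×12 boundary matrix has rank 5 and Smith normal form diag(1,1,1,1,1).

Boundary ∂_2: C_2 → C_1 acts by ∂[p,q,r] = [q,r] − [p,r] + [p,q]. For instance
  ∂ADG = DG − AG + AD,
  ∂BDG = DG − BG + BD.
This gives a 12×8 integer matrix of rank 7; reducing to Smith normal form yields diagonal entries (1,1,1,1,1,1,1).

Reading off H_k = ker ∂_k / im ∂_{k+1}:

  H_0: rank C_0 − rank ∂_1 = 6 − 5 = 1, and the invariant factors of ∂_1 are all 1, so H_0 ≅ Z.
  H_1: rank ker ∂_1 − rank ∂_2 = (12 − 5) − 7 = 0, and the invariant factors of ∂_2 are all 1, so H_1 ≅ 0.
  H_2: rank ker ∂_2 − rank ∂_3 = (8 − 7) − 0 = 1, and there is no ∂_3, so H_2 ≅ Z.

As a check, the Euler characteristic is 6 − 12 + 8 = 2, which agrees with 1 − 0 + 1 = 2.
(K is a triangulation of the 2-sphere S^2.)

Hence the Betti numbers are b_0 = 1, b_1 = 0, b_2 = 1.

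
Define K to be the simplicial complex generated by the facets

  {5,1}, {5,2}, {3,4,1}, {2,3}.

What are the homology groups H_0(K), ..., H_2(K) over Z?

H_0 = Z,  H_1 = Z,  H_2 = 0.

K has 5 vertices, 6 edges, 1 triangle.
rank ∂_0 = 0, rank ∂_1 = 4 ⇒ b_0 = 5 − 0 − 4 = 1; all invariant factors of ∂_1 are 1 so no torsion. So H_0 ≅ Z.
rank ∂_1 = 4, rank ∂_2 = 1 ⇒ b_1 = 6 − 4 − 1 = 1; all invariant factors of ∂_2 are 1 so no torsion. So H_1 ≅ Z.
rank ∂_2 = 1, rank ∂_3 = 0 ⇒ b_2 = 1 − 1 − 0 = 0. So H_2 ≅ 0.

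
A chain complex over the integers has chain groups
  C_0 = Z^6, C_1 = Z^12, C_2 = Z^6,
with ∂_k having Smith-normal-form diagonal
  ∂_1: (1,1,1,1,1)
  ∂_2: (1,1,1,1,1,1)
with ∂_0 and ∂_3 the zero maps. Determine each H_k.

H_0: b_0 = 6 − 0 − 5 = 1; torsion from ∂_1 factors > 1: none. So H_0 = Z.
H_1: b_1 = 12 − 5 − 6 = 1; torsion from ∂_2 factors > 1: none. So H_1 = Z.
H_2: b_2 = 6 − 6 − 0 = 0; torsion from ∂_3 factors > 1: none. So H_2 = 0.

H_0 = Z,  H_1 = Z,  H_2 = 0.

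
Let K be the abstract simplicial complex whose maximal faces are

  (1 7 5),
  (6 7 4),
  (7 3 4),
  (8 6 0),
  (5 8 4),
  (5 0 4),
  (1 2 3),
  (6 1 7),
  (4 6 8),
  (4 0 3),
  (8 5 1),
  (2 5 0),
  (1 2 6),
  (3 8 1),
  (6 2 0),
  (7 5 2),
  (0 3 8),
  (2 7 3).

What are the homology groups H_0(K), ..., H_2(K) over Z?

H_0 = Z,  H_1 = Z ⊕ Z/2,  H_2 = 0.

Fix the vertex order 0 < 1 < 2 < 3 < 4 < 5 < 6 < 7 < 8 and write every simplex with vertices in increasing order. Then dim K = 2 and the simplices of K are:

  0-simplices (9): [0], [1], [2], [3], [4], [5], [6], [7], [8]
  1-simplices (27): (27 of them)
  2-simplices (18): [0,2,5], [0,2,6], [0,3,4], [0,3,8], [0,4,5], [0,6,8], [1,2,3], [1,2,6], [1,3,8], [1,5,7], [1,5,8], [1,6,7], [2,3,7], [2,5,7], [3,4,7], [4,5,8], [4,6,7], [4,6,8]

so the chain groups are C_0 ≅ Z^9, C_1 ≅ Z^27, C_2 ≅ Z^18.

∂_1: C_1 → C_0 sends each edge [p,q] (with p < q) to q − p. For instance
  ∂[4,8] = [8] − [4].
The 9×27 boundary matrix has rank 8 and Smith normal form diag(1,1,1,1,1,1,1,1).

Boundary ∂_2: C_2 → C_1 acts by ∂[p,q,r] = [q,r] − [p,r] + [p,q]. For instance
  ∂[2,5,7] = [5,7] − [2,7] + [2,5],
  ∂[1,2,3] = [2,3] − [1,3] + [1,2].
This gives a 27×18 integer matrix of rank 18; reducing to Smith normal form yields diagonal entries (1,1,1,1,1,1,1,1,1,1,1,1,1,1,1,1,1,2).

Computing H_k = (kernel of ∂_k) / (image of ∂_{k+1}):

  H_0: rank C_0 − rank ∂_1 = 9 − 8 = 1, and the invariant factors of ∂_1 are all 1, so H_0 ≅ Z.
  H_1: rank ker ∂_1 − rank ∂_2 = (27 − 8) − 18 = 1, and ∂_2 has invariant factor 2 > 1, so H_1 ≅ Z ⊕ Z/2.
  H_2: rank ker ∂_2 − rank ∂_3 = (18 − 18) − 0 = 0, and there is no ∂_3, so H_2 ≅ 0.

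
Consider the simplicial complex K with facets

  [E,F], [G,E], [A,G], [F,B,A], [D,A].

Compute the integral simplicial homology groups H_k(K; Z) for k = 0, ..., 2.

Fix the vertex order A < B < D < E < F < G and write every simplex with vertices in increasing order. Then dim K = 2 and the simplices of K are:

  0-simplices (6): A, B, D, E, F, G
  1-simplices (7): AB, AD, AF, AG, BF, EF, EG
  2-simplices (1): ABF

so the chain groups are C_0 ≅ Z^6, C_1 ≅ Z^7, C_2 ≅ Z^1.

∂_1: C_1 → C_0 is given by ∂[p,q] = [q] − [p]. For instance
  ∂BF = F − B.
The 6×7 boundary matrix has rank 5 and Smith normal form diag(1,1,1,1,1).

The boundary map ∂_2: C_2 → C_1 maps a triangle to the signed sum of its edges. For instance
  ∂ABF = BF − AF + AB.
The 7×1 boundary matrix has rank 1 and Smith normal form diag(1).

Now H_k = ker ∂_k / im ∂_{k+1}, so:

  H_0: rank C_0 − rank ∂_1 = 6 − 5 = 1, and the invariant factors of ∂_1 are all 1, so H_0 ≅ Z.
  H_1: rank ker ∂_1 − rank ∂_2 = (7 − 5) − 1 = 1, and the invariant factors of ∂_2 are all 1, so H_1 ≅ Z.
  H_2: rank ker ∂_2 − rank ∂_3 = (1 − 1) − 0 = 0, and there is no ∂_3, so H_2 ≅ 0.

H_0 ≅ Z,  H_1 ≅ Z,  H_2 = 0.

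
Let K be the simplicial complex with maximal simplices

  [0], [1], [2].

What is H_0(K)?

Fix the vertex order 0 < 1 < 2 and write every simplex with vertices in increasing order. Then dim K = 0 and the simplices of K are:

  0-simplices (3): [0], [1], [2]

Hence C_0 ≅ Z^3.

Reading off H_k = ker ∂_k / im ∂_{k+1}:

  H_0: rank C_0 − rank ∂_1 = 3 − 0 = 3, and there is no ∂_1, so H_0 = Z^3.

H_0 = Z^3.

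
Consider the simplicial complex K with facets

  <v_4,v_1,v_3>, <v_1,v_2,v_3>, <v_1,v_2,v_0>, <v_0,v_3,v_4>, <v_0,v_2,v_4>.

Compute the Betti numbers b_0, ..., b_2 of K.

K has 5 vertices, 10 edges, 5 triangles.
rank ∂_0 = 0, rank ∂_1 = 4 ⇒ b_0 = 5 − 0 − 4 = 1; all invariant factors of ∂_1 are 1 so no torsion. So H_0 = Z.
rank ∂_1 = 4, rank ∂_2 = 5 ⇒ b_1 = 10 − 4 − 5 = 1; all invariant factors of ∂_2 are 1 so no torsion. So H_1 = Z.
rank ∂_2 = 5, rank ∂_3 = 0 ⇒ b_2 = 5 − 5 − 0 = 0. So H_2 = 0.

b_0 = 1, b_1 = 1, b_2 = 0.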